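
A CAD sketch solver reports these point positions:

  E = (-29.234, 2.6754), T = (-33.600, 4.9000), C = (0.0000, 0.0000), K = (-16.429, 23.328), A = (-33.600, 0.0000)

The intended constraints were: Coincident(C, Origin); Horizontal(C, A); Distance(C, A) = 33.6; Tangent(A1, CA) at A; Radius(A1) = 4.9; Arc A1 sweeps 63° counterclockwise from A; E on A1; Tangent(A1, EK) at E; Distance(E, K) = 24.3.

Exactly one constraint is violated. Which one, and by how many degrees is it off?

Tangent(A1, EK) at E — off by 4.80°.

C = (0.00, 0.00) ✓; C.y = 0.00, A.y = 0.00 ✓; |CA| = 33.60 ✓; ∠(TA, AC) = 90.00° ✓; |TA| = 4.900 ✓; bearing(T→E) − bearing(T→A) = 63.00° ✓; |TE| = 4.900 ✓; ∠(TE, EK) = 94.80° ✗; |EK| = 24.30 ✓.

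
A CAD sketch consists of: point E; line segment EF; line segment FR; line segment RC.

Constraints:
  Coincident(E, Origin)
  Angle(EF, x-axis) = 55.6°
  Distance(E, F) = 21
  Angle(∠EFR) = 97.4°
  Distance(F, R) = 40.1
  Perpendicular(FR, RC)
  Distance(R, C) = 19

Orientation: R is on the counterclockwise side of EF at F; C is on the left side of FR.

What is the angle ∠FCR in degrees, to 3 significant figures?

64.6°

E is at the origin; EF runs at 55.6° with length 21.0, so F = 21.0·(cos 55.6°, sin 55.6°) = (11.9, 17.3). ∠EFR = 97.4°, so FR runs at 55.6° + (180° − 97.4°) = 138° from the x-axis; with |FR| = 40.1, R = F + 40.1·(cos 138°, sin 138°) = (-18.0, 44.1). The perpendicularity gives RC at right angles to FR; with |RC| = 19.0 on the left of FR, C = R + 19.0·(-0.667, -0.745) = (-30.7, 29.9). Then cos ∠FCR = CF·CR / (|CF||CR|), giving 64.6°.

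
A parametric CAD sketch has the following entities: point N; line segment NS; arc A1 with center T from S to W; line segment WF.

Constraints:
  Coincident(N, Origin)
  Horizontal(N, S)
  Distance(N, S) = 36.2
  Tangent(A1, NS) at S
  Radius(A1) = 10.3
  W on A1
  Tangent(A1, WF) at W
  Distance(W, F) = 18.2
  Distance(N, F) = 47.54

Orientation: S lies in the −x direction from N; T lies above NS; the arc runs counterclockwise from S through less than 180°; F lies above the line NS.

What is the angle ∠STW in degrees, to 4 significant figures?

118.6°

N is at the origin; NS is horizontal with |NS| = 36.2 and S on the −x side, so S = (-36.20, 0.000). Tangency of A1 to NS means the radius TS is perpendicular to NS, so T = S + (0, 10.3) = (-36.20, 10.30). Since TW ⟂ WF (tangency), |TF| = √(10.3² + 18.2²) = 20.91 regardless of where W sits on A1. So F lies on both circle(N, 47.54) and circle(T, 20.91); the above-NS intersection is F = (-35.86, 31.21). W is the foot of the tangent from F: W = (-27.15, 15.23).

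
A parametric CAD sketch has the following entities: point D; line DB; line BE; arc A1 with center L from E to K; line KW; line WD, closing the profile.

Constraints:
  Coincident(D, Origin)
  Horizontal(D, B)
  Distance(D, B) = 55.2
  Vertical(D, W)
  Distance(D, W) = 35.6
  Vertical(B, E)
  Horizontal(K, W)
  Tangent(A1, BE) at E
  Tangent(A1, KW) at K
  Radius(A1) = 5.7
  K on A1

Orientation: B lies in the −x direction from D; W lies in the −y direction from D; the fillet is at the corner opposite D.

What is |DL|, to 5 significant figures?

57.830

DW is vertical with |DW| = 35.6 and W on the −y side, so W = (0.0000, -35.600). The virtual corner opposite D is at (-55.200, -35.600). A1 meets BE tangentially, so LE is at right angles to BE and A1 meets KW tangentially, so LK is at right angles to KW, with radius 5.7, so the center L sits 5.7 in from both sides at L = (-49.500, -29.900). Then |DL| = |L − D| = 57.830.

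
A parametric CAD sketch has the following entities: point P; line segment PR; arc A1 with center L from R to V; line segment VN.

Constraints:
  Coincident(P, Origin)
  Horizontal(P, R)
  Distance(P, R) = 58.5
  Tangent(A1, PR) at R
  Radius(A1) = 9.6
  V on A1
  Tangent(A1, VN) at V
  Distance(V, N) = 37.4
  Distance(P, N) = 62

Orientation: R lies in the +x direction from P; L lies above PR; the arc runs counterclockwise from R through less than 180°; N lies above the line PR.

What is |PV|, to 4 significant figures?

67.83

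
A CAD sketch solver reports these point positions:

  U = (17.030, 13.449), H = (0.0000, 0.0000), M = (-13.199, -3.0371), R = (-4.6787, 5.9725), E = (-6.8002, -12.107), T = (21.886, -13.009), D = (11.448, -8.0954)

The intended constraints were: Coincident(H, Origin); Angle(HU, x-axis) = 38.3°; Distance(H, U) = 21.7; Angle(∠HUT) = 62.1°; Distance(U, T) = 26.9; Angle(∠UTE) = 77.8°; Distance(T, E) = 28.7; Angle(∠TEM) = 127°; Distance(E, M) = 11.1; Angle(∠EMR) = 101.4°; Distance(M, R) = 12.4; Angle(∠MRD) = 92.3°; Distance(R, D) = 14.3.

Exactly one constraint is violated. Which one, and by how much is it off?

Distance(R, D) = 14.3 — off by 7.10.

H = (0.00, 0.00) ✓; HU at 38.30° ✓; |HU| = 21.70 ✓; ∠HUT = 62.10° ✓; |UT| = 26.90 ✓; ∠UTE = 77.80° ✓; |TE| = 28.70 ✓; ∠TEM = 127.0° ✓; |EM| = 11.10 ✓; ∠EMR = 101.4° ✓; |MR| = 12.40 ✓; ∠MRD = 92.30° ✓; |RD| = 21.40 ✗.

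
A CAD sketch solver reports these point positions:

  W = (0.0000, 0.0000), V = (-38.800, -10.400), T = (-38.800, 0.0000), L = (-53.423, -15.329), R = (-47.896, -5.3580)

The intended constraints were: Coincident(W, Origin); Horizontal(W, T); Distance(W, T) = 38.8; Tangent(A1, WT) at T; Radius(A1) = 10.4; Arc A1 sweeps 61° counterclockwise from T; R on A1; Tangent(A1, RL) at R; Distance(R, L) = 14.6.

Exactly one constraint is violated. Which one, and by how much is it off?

Distance(R, L) = 14.6 — off by 3.20.

W = (0.00, 0.00) ✓; W.y = 0.00, T.y = 0.00 ✓; |WT| = 38.80 ✓; ∠(VT, TW) = 90.00° ✓; |VT| = 10.40 ✓; bearing(V→R) − bearing(V→T) = 61.00° ✓; |VR| = 10.40 ✓; ∠(VR, RL) = 90.00° ✓; |RL| = 11.40 ✗.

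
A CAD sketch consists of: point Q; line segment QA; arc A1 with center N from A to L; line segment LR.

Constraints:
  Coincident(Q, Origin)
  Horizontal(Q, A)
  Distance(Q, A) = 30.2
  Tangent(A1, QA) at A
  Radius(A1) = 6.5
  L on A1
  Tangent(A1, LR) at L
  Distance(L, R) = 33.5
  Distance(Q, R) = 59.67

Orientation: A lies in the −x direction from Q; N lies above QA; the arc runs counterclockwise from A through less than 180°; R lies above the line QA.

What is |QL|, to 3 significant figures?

27.6

Checks: |NA| = 6.500 ✓; |NL| = 6.500 ✓; ∠(NL, LR) = 90.00° ✓; |LR| = 33.50 ✓; |QR| = 59.67 ✓.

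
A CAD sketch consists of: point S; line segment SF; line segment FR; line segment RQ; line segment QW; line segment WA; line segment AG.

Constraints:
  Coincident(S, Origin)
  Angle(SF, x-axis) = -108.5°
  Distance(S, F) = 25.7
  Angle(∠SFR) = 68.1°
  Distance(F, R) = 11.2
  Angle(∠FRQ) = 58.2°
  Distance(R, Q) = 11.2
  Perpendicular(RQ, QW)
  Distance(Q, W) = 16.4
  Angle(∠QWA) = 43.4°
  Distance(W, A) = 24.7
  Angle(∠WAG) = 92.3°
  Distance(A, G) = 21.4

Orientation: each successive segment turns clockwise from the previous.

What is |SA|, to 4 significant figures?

28.57

S is at the origin; SF runs at -108.5° with length 25.7, so F = (-8.155, -24.37). ∠SFR = 68.1° gives FR at 139.6° from the x-axis; with |FR| = 11.2, R = (-16.68, -17.11). ∠FRQ = 58.2° gives RQ at 17.80° from the x-axis; with |RQ| = 11.2, Q = (-6.020, -13.69). RQ is perpendicular to QW, so QW runs at -72.20°; with |QW| = 16.4, W = (-1.007, -29.30). ∠QWA = 43.4° gives WA at 151.2° from the x-axis; with |WA| = 24.7, A = (-22.65, -17.40). Then |SA| = |A − S| = 28.57.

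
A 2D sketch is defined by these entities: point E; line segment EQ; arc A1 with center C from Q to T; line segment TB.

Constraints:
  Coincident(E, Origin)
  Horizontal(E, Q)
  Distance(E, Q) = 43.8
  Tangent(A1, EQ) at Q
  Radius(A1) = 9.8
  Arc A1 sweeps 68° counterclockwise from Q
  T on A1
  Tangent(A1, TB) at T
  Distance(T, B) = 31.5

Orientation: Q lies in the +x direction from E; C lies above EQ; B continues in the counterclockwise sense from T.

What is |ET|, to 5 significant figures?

53.240

E is at the origin; E and Q share the same y with |EQ| = 43.8 and Q on the +x side, so Q = (43.800, 0.0000). Tangency of A1 to EQ means the radius CQ is perpendicular to EQ, so C = Q + (0, 9.8) = (43.800, 9.8000). On A1, Q sits at bearing -90° from C; a 68° counterclockwise sweep puts T at bearing -22°, so T = C + 9.8·(cos -22°, sin -22°) = (52.886, 6.1289). Then |ET| = |T − E| = 53.240.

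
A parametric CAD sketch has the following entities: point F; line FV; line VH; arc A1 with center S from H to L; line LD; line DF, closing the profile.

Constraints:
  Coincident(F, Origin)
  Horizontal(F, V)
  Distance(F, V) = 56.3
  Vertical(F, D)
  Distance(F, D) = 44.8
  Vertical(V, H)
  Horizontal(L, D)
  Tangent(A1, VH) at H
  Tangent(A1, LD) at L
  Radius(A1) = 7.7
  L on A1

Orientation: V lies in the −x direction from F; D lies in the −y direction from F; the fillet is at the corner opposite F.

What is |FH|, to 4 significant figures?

67.42

The virtual corner opposite F is at (-56.30, -44.80). Since A1 is tangent to VH there, SH ⟂ VH and since A1 is tangent to LD there, SL ⟂ LD, with radius 7.7, so the center S sits 7.7 in from both sides at S = (-48.60, -37.10). That places the tangent points at H = (-56.30, -37.10) on VH and L = (-48.60, -44.80) on LD. Then |FH| = |H − F| = 67.42.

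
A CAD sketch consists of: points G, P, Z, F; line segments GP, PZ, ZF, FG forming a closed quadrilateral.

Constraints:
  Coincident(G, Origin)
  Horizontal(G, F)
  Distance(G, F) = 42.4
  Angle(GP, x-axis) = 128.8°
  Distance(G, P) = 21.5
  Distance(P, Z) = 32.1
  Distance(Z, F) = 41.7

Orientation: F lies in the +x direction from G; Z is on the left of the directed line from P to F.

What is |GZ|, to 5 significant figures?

34.893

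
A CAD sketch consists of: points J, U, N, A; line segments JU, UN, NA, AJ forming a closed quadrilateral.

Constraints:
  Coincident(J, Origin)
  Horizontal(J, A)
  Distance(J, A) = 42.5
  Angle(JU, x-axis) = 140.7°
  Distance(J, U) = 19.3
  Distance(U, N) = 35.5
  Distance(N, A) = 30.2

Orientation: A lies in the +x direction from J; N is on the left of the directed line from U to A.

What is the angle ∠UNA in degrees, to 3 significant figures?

127°

J is at the origin; J and A share the same y with |JA| = 42.5 and A in +x, so A = (42.5, 0). JU runs at 140.7° with |JU| = 19.3, so U = (-14.9, 12.2). N is determined by |UN| = 35.5 and |NA| = 30.2 together: it lies at the intersection of circle(U, 35.5) and circle(A, 30.2). With |UA| = 58.7, the foot of the radical line on UA is 32.3 from U and the perpendicular offset is √(35.5² − 32.3²) = 14.7. Taking the left-of-UA solution: N = (19.7, 19.8).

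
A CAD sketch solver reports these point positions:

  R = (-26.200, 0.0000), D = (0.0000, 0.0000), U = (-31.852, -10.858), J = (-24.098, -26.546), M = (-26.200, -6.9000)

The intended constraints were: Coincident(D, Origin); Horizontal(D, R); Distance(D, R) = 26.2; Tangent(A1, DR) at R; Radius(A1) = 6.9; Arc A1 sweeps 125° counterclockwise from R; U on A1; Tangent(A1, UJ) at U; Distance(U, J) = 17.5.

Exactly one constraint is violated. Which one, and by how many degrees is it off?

Tangent(A1, UJ) at U — off by 8.70°.

D = (0.00, 0.00) ✓; D.y = 0.00, R.y = 0.00 ✓; |DR| = 26.20 ✓; ∠(MR, RD) = 90.00° ✓; |MR| = 6.900 ✓; bearing(M→U) − bearing(M→R) = 125.0° ✓; |MU| = 6.900 ✓; ∠(MU, UJ) = 98.70° ✗; |UJ| = 17.50 ✓.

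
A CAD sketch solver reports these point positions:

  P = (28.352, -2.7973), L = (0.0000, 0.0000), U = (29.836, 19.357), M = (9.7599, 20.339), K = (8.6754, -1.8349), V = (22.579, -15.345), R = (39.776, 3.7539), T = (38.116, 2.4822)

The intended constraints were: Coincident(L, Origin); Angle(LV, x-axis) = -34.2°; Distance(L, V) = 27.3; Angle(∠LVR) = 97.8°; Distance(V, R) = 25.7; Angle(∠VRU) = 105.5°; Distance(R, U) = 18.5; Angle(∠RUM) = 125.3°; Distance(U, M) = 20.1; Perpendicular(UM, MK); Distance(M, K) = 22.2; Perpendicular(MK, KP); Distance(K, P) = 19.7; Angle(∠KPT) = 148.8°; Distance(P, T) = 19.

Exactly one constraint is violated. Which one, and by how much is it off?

Distance(P, T) = 19 — off by 7.90.

L = (0.00, 0.00) ✓; LV at -34.20° ✓; |LV| = 27.30 ✓; ∠LVR = 97.80° ✓; |VR| = 25.70 ✓; ∠VRU = 105.5° ✓; |RU| = 18.50 ✓; ∠RUM = 125.3° ✓; |UM| = 20.10 ✓; ∠(UM, MK) = 90.00° ✓; |MK| = 22.20 ✓; ∠(MK, KP) = 90.00° ✓; |KP| = 19.70 ✓; ∠KPT = 148.8° ✓; |PT| = 11.10 ✗.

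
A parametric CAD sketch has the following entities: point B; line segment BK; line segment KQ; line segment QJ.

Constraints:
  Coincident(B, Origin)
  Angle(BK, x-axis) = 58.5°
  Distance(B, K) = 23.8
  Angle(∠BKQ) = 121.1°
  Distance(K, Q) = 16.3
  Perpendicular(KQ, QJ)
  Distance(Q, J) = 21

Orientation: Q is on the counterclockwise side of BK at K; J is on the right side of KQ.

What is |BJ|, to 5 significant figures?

50.297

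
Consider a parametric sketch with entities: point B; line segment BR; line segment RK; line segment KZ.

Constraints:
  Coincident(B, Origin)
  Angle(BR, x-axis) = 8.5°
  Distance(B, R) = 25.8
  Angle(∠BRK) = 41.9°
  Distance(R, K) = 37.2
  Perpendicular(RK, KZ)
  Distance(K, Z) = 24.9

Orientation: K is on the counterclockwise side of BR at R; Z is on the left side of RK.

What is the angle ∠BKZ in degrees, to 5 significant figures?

46.247°

B is at the origin; BR runs at 8.5° with length 25.8, so R = 25.8·(cos 8.5°, sin 8.5°) = (25.517, 3.8135). ∠BRK = 41.9°, so RK runs at 8.5° + (180° − 41.9°) = 146.60° from the x-axis; with |RK| = 37.2, K = R + 37.2·(cos 146.60°, sin 146.60°) = (-5.5397, 24.291). The perpendicularity gives KZ at right angles to RK; with |KZ| = 24.9 on the left of RK, Z = K + 24.9·(-0.55048, -0.83485) = (-19.247, 3.5037). Then cos ∠BKZ = KB·KZ / (|KB||KZ|), giving 46.247°.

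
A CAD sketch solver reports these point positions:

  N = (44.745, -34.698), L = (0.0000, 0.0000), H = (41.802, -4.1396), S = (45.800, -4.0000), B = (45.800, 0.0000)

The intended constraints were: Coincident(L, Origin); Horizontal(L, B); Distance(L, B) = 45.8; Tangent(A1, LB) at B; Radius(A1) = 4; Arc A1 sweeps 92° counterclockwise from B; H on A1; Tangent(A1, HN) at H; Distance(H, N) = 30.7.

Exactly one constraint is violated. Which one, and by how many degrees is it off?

Tangent(A1, HN) at H — off by 3.50°.

L = (0.00, 0.00) ✓; L.y = 0.00, B.y = 0.00 ✓; |LB| = 45.80 ✓; ∠(SB, BL) = 90.00° ✓; |SB| = 4.000 ✓; bearing(S→H) − bearing(S→B) = 92.00° ✓; |SH| = 4.000 ✓; ∠(SH, HN) = 86.50° ✗; |HN| = 30.70 ✓.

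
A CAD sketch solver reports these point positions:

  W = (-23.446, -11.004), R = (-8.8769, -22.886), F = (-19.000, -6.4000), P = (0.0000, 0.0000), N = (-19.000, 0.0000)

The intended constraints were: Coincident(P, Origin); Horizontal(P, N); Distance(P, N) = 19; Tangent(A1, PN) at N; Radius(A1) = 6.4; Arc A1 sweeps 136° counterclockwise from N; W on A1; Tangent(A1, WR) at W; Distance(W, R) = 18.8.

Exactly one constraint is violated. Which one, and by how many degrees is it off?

Tangent(A1, WR) at W — off by 4.80°.

P = (0.00, 0.00) ✓; P.y = 0.00, N.y = 0.00 ✓; |PN| = 19.00 ✓; ∠(FN, NP) = 90.00° ✓; |FN| = 6.400 ✓; bearing(F→W) − bearing(F→N) = 136.0° ✓; |FW| = 6.400 ✓; ∠(FW, WR) = 85.20° ✗; |WR| = 18.80 ✓.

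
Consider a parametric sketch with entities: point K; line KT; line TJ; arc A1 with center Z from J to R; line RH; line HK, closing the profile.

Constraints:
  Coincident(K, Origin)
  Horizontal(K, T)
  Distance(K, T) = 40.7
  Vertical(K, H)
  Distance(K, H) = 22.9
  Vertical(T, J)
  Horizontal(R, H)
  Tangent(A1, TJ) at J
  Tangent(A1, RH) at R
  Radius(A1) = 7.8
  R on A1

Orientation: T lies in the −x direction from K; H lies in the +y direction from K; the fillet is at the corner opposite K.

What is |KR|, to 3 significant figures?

40.1

K is at the origin; KT is horizontal with |KT| = 40.7 and T on the −x side, so T = (-40.7, 0.00). K and H share the same x with |KH| = 22.9 and H on the +y side, so H = (0.00, 22.9). The virtual corner opposite K is at (-40.7, 22.9). Since A1 is tangent to TJ there, ZJ ⟂ TJ and since A1 is tangent to RH there, ZR ⟂ RH, with radius 7.8, so the center Z sits 7.8 in from both sides at Z = (-32.9, 15.1). That places the tangent points at J = (-40.7, 15.1) on TJ and R = (-32.9, 22.9) on RH. Then |KR| = |R − K| = 40.1.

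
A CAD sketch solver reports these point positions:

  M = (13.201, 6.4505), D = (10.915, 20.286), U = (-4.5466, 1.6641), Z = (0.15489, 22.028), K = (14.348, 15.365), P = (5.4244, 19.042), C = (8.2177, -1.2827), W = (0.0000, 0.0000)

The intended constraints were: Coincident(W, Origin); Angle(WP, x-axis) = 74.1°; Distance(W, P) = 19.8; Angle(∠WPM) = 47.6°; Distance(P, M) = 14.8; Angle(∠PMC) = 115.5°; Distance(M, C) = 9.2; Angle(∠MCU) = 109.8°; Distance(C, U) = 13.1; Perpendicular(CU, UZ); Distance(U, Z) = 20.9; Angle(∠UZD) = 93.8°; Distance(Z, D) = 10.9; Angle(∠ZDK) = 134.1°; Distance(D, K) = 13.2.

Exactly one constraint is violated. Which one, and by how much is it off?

Distance(D, K) = 13.2 — off by 7.20.

W = (0.00, 0.00) ✓; WP at 74.10° ✓; |WP| = 19.80 ✓; ∠WPM = 47.60° ✓; |PM| = 14.80 ✓; ∠PMC = 115.5° ✓; |MC| = 9.200 ✓; ∠MCU = 109.8° ✓; |CU| = 13.10 ✓; ∠(CU, UZ) = 90.00° ✓; |UZ| = 20.90 ✓; ∠UZD = 93.80° ✓; |ZD| = 10.90 ✓; ∠ZDK = 134.1° ✓; |DK| = 6.000 ✗.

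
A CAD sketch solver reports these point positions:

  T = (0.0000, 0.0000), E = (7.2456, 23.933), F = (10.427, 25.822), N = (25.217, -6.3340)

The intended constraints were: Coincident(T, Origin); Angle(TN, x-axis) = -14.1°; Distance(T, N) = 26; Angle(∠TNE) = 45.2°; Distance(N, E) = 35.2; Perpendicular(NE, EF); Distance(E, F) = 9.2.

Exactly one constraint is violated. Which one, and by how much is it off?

Distance(E, F) = 9.2 — off by 5.50.

T = (0.00, 0.00) ✓; TN at -14.10° ✓; |TN| = 26.00 ✓; ∠TNE = 45.20° ✓; |NE| = 35.20 ✓; ∠(NE, EF) = 90.00° ✓; |EF| = 3.700 ✗.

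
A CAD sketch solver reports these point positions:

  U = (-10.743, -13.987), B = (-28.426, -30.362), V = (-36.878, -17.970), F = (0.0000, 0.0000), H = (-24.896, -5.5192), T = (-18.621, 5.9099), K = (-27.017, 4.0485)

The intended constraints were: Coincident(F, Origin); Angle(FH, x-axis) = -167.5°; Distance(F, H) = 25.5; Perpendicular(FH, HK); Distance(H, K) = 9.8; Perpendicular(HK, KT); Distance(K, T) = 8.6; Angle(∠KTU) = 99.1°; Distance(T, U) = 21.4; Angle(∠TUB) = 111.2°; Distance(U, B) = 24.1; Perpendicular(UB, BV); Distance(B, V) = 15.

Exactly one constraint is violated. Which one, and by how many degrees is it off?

Perpendicular(UB, BV) — off by 8.50°.

F = (0.00, 0.00) ✓; FH at -167.5° ✓; |FH| = 25.50 ✓; ∠(FH, HK) = 90.00° ✓; |HK| = 9.800 ✓; ∠(HK, KT) = 90.00° ✓; |KT| = 8.600 ✓; ∠KTU = 99.10° ✓; |TU| = 21.40 ✓; ∠TUB = 111.2° ✓; |UB| = 24.10 ✓; ∠(UB, BV) = 98.50° ✗; |BV| = 15.00 ✓.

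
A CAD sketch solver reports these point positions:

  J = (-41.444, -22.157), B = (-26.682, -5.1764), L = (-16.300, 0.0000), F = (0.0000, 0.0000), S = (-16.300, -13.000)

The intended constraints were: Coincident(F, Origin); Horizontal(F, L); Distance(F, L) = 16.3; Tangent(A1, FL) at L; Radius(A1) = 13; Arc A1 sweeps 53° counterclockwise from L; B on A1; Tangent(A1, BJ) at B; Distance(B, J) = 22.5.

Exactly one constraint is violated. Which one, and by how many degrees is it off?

Tangent(A1, BJ) at B — off by 4.00°.

F = (0.00, 0.00) ✓; F.y = 0.00, L.y = 0.00 ✓; |FL| = 16.30 ✓; ∠(SL, LF) = 90.00° ✓; |SL| = 13.00 ✓; bearing(S→B) − bearing(S→L) = 53.00° ✓; |SB| = 13.00 ✓; ∠(SB, BJ) = 94.00° ✗; |BJ| = 22.50 ✓.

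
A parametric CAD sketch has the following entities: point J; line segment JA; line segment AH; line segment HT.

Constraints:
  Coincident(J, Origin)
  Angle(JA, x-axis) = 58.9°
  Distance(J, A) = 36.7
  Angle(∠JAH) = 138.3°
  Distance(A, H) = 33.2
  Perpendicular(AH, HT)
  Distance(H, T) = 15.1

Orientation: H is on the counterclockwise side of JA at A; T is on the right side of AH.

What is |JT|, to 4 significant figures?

72.35

J is at the origin; JA runs at 58.9° with length 36.7, so A = 36.7·(cos 58.9°, sin 58.9°) = (18.96, 31.43). ∠JAH = 138.3°, so AH runs at 58.9° + (180° − 138.3°) = 100.6° from the x-axis; with |AH| = 33.2, H = A + 33.2·(cos 100.6°, sin 100.6°) = (12.85, 64.06). The perpendicularity gives HT at right angles to AH; with |HT| = 15.1 on the right of AH, T = H + 15.1·(0.9829, 0.1840) = (27.69, 66.84). Then |JT| = |T − J| = 72.35.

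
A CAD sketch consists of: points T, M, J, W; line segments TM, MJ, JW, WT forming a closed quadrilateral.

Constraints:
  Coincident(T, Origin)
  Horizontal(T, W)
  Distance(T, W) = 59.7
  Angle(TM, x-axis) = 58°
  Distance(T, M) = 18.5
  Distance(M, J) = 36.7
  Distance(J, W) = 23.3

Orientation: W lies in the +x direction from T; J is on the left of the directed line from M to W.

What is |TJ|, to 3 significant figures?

50.1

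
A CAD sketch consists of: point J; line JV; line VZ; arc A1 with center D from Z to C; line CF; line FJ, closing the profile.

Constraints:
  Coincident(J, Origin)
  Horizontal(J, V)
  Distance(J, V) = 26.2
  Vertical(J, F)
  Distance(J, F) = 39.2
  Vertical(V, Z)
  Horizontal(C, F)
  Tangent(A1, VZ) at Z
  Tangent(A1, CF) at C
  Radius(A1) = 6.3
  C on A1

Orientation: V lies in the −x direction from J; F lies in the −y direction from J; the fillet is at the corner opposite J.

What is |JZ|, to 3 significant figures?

42.1

The virtual corner opposite J is at (-26.2, -39.2). Since A1 is tangent to VZ there, DZ ⟂ VZ and since A1 is tangent to CF there, DC ⟂ CF, with radius 6.3, so the center D sits 6.3 in from both sides at D = (-19.9, -32.9). That places the tangent points at Z = (-26.2, -32.9) on VZ and C = (-19.9, -39.2) on CF. Then |JZ| = |Z − J| = 42.1.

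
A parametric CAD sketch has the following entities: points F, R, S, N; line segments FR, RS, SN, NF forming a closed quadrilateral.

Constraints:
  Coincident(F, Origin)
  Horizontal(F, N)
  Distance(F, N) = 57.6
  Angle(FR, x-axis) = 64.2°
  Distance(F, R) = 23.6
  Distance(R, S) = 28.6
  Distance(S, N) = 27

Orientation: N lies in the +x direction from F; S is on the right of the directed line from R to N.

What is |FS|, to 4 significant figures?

30.65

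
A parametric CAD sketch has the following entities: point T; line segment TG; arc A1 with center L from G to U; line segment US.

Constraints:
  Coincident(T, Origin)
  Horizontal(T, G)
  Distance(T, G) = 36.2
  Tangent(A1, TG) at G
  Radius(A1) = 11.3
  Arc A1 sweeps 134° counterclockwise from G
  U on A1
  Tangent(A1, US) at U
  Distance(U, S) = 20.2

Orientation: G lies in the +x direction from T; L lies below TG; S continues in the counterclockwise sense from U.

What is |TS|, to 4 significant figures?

53.92

T is at the origin; TG is horizontal with |TG| = 36.2 and G on the +x side, so G = (36.20, 0.000). Since A1 is tangent to TG there, LG ⟂ TG, so L = G + (0, -11.3) = (36.20, -11.30). On A1, G sits at bearing 90° from L; a 134° counterclockwise sweep puts U at bearing 224°, so U = L + 11.3·(cos 224°, sin 224°) = (28.07, -19.15). The tangent condition forces LU to be normal to US, so US runs along (−sin 224°, cos 224°); with |US| = 20.2, S = (42.10, -33.68). Then |TS| = |S − T| = 53.92.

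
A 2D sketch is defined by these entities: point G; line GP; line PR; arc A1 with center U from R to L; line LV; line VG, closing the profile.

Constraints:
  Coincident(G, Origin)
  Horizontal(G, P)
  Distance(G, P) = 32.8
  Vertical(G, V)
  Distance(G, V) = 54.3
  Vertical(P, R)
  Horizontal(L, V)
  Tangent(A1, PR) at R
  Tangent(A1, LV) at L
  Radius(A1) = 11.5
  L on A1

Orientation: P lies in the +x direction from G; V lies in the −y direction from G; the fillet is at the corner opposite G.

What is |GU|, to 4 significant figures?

47.81

G and V share the same x with |GV| = 54.3 and V on the −y side, so V = (0.000, -54.30). The virtual corner opposite G is at (32.80, -54.30). The tangent condition forces UR to be normal to PR and since A1 is tangent to LV there, UL ⟂ LV, with radius 11.5, so the center U sits 11.5 in from both sides at U = (21.30, -42.80). Then |GU| = |U − G| = 47.81.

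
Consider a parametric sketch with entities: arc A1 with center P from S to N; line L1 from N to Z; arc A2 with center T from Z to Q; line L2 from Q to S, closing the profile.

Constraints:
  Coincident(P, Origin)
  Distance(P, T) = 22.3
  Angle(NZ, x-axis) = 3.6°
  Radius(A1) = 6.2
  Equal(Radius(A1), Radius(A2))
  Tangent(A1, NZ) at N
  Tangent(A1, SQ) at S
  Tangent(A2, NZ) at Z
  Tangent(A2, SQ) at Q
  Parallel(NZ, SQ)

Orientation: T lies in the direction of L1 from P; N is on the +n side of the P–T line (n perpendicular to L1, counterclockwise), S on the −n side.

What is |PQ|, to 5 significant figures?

23.146

The slot axis is L1's direction at 3.6°, so u = (cos 3.6°, sin 3.6°) = (0.99803, 0.062791) and n = (−sin 3.6°, cos 3.6°) = (-0.062791, 0.99803). P is at the origin and T lies 22.3 along u from P, so T = 22.3·u = (22.256, 1.4002). Tangency of A1 to both parallel lines with radius 6.2 puts N and S at P ± 6.2·n: N = (-0.38930, 6.1878), S = (0.38930, -6.1878). Equal radii place Z and Q the same way about T: Z = T + 6.2·n = (21.867, 7.5880), Q = T − 6.2·n = (22.645, -4.7875). Then |PQ| = |Q − P| = 23.146.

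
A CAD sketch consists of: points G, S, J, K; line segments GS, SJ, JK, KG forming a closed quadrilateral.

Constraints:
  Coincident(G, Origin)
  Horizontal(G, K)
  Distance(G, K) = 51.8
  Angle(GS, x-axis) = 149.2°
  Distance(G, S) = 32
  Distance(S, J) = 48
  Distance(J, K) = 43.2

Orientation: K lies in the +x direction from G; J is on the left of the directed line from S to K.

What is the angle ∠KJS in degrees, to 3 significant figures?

125°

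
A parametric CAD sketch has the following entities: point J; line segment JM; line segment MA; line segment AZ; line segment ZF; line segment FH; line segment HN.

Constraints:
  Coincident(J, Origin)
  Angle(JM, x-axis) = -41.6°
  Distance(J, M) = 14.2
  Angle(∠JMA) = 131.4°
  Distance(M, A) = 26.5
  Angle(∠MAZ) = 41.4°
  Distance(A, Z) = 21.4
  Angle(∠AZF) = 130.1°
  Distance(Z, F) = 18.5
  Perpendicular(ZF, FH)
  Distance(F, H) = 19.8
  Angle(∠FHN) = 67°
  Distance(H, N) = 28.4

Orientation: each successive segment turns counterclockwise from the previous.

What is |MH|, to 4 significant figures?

9.534

∠AZF = 130.1° gives ZF at -164.5° from the x-axis; with |ZF| = 18.5, F = (1.437, 0.9482). ZF is perpendicular to FH, so FH runs at -74.50°; with |FH| = 19.8, H = (6.728, -18.13). Then |MH| = |H − M| = 9.534.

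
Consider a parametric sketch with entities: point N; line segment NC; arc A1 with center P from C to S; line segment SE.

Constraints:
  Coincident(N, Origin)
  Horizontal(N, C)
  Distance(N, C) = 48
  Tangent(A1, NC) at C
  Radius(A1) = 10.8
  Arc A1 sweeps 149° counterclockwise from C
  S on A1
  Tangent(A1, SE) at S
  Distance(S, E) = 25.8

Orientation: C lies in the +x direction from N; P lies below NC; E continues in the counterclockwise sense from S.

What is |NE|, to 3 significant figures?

72.7

N is at the origin; N and C share the same y with |NC| = 48.0 and C on the +x side, so C = (48.0, 0.00). A1 meets NC tangentially, so PC is at right angles to NC, so P = C + (0, -10.8) = (48.0, -10.8). On A1, C sits at bearing 90° from P; a 149° counterclockwise sweep puts S at bearing 239°, so S = P + 10.8·(cos 239°, sin 239°) = (42.4, -20.1). The tangent condition forces PS to be normal to SE, so SE runs along (−sin 239°, cos 239°); with |SE| = 25.8, E = (64.6, -33.3). Then |NE| = |E − N| = 72.7.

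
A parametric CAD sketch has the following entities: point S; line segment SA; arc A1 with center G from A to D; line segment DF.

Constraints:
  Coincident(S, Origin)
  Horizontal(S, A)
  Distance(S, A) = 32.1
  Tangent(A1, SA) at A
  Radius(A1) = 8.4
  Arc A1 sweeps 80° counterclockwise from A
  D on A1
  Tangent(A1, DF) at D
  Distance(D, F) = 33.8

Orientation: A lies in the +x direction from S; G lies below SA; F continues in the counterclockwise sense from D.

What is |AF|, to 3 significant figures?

42.6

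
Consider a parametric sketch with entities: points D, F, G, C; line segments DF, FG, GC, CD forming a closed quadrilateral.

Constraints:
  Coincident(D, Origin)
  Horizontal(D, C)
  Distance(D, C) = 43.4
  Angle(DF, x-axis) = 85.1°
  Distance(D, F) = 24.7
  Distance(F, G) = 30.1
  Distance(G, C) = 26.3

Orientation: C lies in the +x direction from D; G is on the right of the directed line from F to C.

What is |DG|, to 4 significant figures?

17.20

Checks: |FG| = 30.10 ✓; |GC| = 26.30 ✓.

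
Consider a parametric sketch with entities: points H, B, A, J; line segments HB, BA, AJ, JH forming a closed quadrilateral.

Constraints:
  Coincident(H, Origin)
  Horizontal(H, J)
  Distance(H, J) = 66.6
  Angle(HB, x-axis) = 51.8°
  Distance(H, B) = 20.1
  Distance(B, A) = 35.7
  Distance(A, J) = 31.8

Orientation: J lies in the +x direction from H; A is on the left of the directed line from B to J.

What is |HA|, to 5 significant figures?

53.164

H is at the origin; H and J share the same y with |HJ| = 66.6 and J in +x, so J = (66.6, 0). HB runs at 51.8° with |HB| = 20.1, so B = (12.430, 15.796). A is determined by |BA| = 35.7 and |AJ| = 31.8 together: it lies at the intersection of circle(B, 35.7) and circle(J, 31.8). With |BJ| = 56.426, the foot of the radical line on BJ is 30.546 from B and the perpendicular offset is √(35.7² − 30.546²) = 18.478. Taking the left-of-BJ solution: A = (46.927, 24.984).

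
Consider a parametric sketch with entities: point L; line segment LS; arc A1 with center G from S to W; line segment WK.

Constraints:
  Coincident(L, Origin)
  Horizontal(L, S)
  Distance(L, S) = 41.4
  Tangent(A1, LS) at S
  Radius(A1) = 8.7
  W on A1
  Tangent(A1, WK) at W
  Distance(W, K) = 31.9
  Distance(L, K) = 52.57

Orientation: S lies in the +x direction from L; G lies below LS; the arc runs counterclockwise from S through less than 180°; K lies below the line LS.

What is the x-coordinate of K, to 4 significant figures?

33.23

L is at the origin; L and S share the same y with |LS| = 41.4 and S on the +x side, so S = (41.40, 0.000). A1 meets LS tangentially, so GS is at right angles to LS, so G = S + (0, -8.7) = (41.40, -8.700). Since GW ⟂ WK (tangency), |GK| = √(8.7² + 31.9²) = 33.07 regardless of where W sits on A1. So K lies on both circle(L, 52.57) and circle(G, 33.07); the below-LS intersection is K = (33.23, -40.74). W is the foot of the tangent from K: W = (32.70, -8.843).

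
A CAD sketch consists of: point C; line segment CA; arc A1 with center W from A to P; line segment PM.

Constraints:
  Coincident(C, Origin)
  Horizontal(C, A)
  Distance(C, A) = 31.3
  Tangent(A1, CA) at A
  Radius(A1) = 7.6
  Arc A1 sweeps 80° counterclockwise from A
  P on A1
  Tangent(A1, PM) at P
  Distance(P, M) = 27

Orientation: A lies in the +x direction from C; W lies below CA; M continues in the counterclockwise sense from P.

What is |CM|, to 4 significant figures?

38.03

On A1, A sits at bearing 90° from W; an 80° counterclockwise sweep puts P at bearing 170°, so P = W + 7.6·(cos 170°, sin 170°) = (23.82, -6.280). A1 meets PM tangentially, so WP is at right angles to PM, so PM runs along (−sin 170°, cos 170°); with |PM| = 27.0, M = (19.13, -32.87). Then |CM| = |M − C| = 38.03.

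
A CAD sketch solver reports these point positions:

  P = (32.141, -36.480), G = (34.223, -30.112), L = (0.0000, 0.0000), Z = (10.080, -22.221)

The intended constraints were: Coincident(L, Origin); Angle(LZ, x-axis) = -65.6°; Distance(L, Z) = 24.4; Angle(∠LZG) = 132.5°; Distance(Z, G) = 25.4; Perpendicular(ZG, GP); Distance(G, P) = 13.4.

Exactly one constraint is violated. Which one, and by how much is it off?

Distance(G, P) = 13.4 — off by 6.70.

L = (0.00, 0.00) ✓; LZ at -65.60° ✓; |LZ| = 24.40 ✓; ∠LZG = 132.5° ✓; |ZG| = 25.40 ✓; ∠(ZG, GP) = 90.01° ✓; |GP| = 6.700 ✗.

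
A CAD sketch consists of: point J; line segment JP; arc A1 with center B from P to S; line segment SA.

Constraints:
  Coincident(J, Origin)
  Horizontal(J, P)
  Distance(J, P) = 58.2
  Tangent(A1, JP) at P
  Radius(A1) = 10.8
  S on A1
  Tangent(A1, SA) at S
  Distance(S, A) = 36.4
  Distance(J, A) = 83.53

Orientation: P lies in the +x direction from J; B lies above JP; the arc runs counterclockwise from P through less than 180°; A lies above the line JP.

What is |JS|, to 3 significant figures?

69.8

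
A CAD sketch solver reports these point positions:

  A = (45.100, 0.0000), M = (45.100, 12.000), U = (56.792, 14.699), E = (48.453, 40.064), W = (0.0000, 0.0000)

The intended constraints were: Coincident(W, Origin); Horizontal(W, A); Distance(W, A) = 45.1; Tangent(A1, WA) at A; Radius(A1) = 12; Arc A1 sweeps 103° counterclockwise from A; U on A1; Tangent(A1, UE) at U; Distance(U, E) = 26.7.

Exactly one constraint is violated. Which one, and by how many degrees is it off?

Tangent(A1, UE) at U — off by 5.20°.

W = (0.00, 0.00) ✓; W.y = 0.00, A.y = 0.00 ✓; |WA| = 45.10 ✓; ∠(MA, AW) = 90.00° ✓; |MA| = 12.00 ✓; bearing(M→U) − bearing(M→A) = 103.0° ✓; |MU| = 12.00 ✓; ∠(MU, UE) = 84.80° ✗; |UE| = 26.70 ✓.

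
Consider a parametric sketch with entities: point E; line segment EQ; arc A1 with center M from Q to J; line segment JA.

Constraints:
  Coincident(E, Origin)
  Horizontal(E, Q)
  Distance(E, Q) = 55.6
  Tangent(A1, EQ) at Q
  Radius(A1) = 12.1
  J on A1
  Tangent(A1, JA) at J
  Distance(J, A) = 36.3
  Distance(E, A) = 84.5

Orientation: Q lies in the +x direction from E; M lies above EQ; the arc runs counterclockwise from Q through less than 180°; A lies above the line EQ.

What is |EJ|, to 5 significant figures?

68.632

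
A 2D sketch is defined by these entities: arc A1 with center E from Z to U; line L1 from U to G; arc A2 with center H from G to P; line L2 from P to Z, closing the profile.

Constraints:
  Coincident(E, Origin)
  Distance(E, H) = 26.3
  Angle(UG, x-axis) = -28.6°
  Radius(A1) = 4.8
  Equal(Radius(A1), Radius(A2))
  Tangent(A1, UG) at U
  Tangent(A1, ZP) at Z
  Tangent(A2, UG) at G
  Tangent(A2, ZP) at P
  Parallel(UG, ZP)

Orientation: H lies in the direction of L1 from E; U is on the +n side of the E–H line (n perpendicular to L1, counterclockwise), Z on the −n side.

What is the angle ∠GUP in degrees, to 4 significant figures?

20.05°

The slot axis is L1's direction at -28.6°, so u = (cos -28.6°, sin -28.6°) = (0.8780, -0.4787) and n = (−sin -28.6°, cos -28.6°) = (0.4787, 0.8780). E is at the origin and H lies 26.3 along u from E, so H = 26.3·u = (23.09, -12.59). Tangency of A1 to both parallel lines with radius 4.8 puts U and Z at E ± 4.8·n: U = (2.298, 4.214), Z = (-2.298, -4.214). Equal radii place G and P the same way about H: G = H + 4.8·n = (25.39, -8.375), P = H − 4.8·n = (20.79, -16.80). Then cos ∠GUP = UG·UP / (|UG||UP|), giving 20.05°.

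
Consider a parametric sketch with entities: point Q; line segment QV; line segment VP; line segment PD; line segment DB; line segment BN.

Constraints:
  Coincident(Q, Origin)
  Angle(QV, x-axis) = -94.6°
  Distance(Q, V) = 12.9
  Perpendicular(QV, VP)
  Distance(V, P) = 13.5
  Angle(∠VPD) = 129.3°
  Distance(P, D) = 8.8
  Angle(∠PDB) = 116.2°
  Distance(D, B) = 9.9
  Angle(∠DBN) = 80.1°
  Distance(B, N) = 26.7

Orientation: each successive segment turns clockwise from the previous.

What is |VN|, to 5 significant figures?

7.1003

Q is at the origin; QV runs at -94.6° with length 12.9, so V = (-1.0346, -12.858). QV ⟂ VP, so VP runs at 175.40°; with |VP| = 13.5, P = (-14.491, -11.776). ∠VPD = 129.3° gives PD at 124.70° from the x-axis; with |PD| = 8.8, D = (-19.501, -4.5409). ∠PDB = 116.2° gives DB at 60.900° from the x-axis; with |DB| = 9.9, B = (-14.686, 4.1095). ∠DBN = 80.1° gives BN at -39.000° from the x-axis; with |BN| = 26.7, N = (6.0638, -12.693). Then |VN| = |N − V| = 7.1003.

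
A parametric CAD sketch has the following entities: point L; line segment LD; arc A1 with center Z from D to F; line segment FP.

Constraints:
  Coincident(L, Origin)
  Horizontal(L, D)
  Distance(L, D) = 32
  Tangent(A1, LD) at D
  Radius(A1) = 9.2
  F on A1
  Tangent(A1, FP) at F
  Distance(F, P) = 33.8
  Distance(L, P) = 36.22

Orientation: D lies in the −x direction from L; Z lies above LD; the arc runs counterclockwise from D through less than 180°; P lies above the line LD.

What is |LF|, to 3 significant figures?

24.3

Checks: |ZF| = 9.200 ✓; ∠(ZF, FP) = 90.00° ✓; |FP| = 33.80 ✓; |LP| = 36.22 ✓.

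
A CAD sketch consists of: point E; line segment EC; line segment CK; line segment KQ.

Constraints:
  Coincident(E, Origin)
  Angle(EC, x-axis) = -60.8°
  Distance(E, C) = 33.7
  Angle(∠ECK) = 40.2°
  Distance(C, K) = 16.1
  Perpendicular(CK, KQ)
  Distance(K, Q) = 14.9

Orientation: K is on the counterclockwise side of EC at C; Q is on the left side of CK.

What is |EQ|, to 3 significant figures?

11.8

E is at the origin; EC runs at -60.8° with length 33.7, so C = 33.7·(cos -60.8°, sin -60.8°) = (16.4, -29.4). ∠ECK = 40.2°, so CK runs at -60.8° + (180° − 40.2°) = 79.0° from the x-axis; with |CK| = 16.1, K = C + 16.1·(cos 79.0°, sin 79.0°) = (19.5, -13.6). CK is perpendicular to KQ; with |KQ| = 14.9 on the left of CK, Q = K + 14.9·(-0.982, 0.191) = (4.89, -10.8). Then |EQ| = |Q − E| = 11.8.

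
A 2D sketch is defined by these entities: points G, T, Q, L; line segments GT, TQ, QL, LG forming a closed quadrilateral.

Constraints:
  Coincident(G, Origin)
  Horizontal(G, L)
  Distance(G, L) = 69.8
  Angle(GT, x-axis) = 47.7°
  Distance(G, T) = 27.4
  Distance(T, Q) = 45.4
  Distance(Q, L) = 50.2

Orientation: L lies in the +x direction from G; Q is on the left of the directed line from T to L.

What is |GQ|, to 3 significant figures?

72.5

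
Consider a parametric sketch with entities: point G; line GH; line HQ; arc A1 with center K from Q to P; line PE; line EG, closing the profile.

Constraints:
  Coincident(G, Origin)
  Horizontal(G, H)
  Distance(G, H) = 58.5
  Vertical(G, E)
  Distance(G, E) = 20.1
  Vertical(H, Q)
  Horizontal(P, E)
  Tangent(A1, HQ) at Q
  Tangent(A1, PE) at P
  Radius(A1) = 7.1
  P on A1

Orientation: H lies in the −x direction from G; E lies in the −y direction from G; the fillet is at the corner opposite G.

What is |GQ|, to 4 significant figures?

59.93

G is at the origin; G and H share the same y with |GH| = 58.5 and H on the −x side, so H = (-58.50, 0.000). GE is vertical with |GE| = 20.1 and E on the −y side, so E = (0.000, -20.10). The virtual corner opposite G is at (-58.50, -20.10). A1 meets HQ tangentially, so KQ is at right angles to HQ and the tangent condition forces KP to be normal to PE, with radius 7.1, so the center K sits 7.1 in from both sides at K = (-51.40, -13.00). That places the tangent points at Q = (-58.50, -13.00) on HQ and P = (-51.40, -20.10) on PE. Then |GQ| = |Q − G| = 59.93.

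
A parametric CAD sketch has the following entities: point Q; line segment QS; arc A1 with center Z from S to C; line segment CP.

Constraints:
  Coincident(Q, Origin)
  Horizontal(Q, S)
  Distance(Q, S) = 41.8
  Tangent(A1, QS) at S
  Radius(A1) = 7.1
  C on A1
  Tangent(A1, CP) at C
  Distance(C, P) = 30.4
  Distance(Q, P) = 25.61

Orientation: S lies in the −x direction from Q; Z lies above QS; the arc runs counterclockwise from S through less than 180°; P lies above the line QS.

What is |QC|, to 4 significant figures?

37.23

Q is at the origin; QS is horizontal with |QS| = 41.8 and S on the −x side, so S = (-41.80, 0.000). Tangency of A1 to QS means the radius ZS is perpendicular to QS, so Z = S + (0, 7.1) = (-41.80, 7.100). Since ZC ⟂ CP (tangency), |ZP| = √(7.1² + 30.4²) = 31.22 regardless of where C sits on A1. So P lies on both circle(Q, 25.61) and circle(Z, 31.22); the above-QS intersection is P = (-14.05, 21.41). C is the foot of the tangent from P: C = (-37.20, 1.695).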